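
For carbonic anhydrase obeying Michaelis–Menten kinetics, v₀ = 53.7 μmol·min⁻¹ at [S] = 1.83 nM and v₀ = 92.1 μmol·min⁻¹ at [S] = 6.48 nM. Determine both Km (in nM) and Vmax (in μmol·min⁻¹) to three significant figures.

Km = 2.54 nM; Vmax = 128 μmol·min⁻¹

From v = Vmax[S]/(Km+[S]), each point gives Vmax = v(Km+[S])/[S].
Equating: 53.7(Km+1.83)/1.83 = 92.1(Km+6.48)/6.48.
29.34·Km + 53.7 = 14.21·Km + 92.1, so (29.34 − 14.21)·Km = 92.1 − 53.7.
Km = 38.40/15.13 = 2.54 nM; then Vmax = 53.7(2.54+1.83)/1.83 = 128 μmol·min⁻¹.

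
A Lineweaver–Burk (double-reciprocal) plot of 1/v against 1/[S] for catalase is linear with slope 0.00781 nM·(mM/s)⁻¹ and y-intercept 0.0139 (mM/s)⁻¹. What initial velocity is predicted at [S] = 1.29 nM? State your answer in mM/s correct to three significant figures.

The y-intercept is 1/Vmax, so Vmax = 1/0.0139 = 71.9 mM/s.
The slope is Km/Vmax, so Km = 0.00781 × 71.9 = 0.562 nM.
Then v = 71.9 × 1.29/(0.562 + 1.29) = 50.1 mM/s.

50.1 mM/s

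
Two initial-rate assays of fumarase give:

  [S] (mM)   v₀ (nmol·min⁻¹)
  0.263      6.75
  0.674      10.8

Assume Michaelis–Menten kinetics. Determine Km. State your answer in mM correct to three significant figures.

In reciprocal form, 1/v = (Km/Vmax)·(1/[S]) + 1/Vmax. The two points give (1/[S], 1/v) = (3.802, 0.1481) and (1.484, 0.09259).
Slope = (0.1481 − 0.09259)/(3.802 − 1.484) = 0.02396; intercept = 0.1481 − 0.02396×3.802 = 0.05704.
Vmax = 1/intercept = 17.5 nmol·min⁻¹; Km = slope × Vmax = 0.02396 × 17.5 = 0.420 mM.

0.420 mM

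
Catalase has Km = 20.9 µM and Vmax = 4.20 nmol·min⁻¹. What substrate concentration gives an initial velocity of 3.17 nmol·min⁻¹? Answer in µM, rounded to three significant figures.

64.3 µM

Rearranging v = Vmax[S]/(Km+[S]) gives [S] = Km·v/(Vmax − v).
[S] = 20.9 × 3.17 / (4.20 − 3.17) = 66.25/1.030 = 64.3 µM.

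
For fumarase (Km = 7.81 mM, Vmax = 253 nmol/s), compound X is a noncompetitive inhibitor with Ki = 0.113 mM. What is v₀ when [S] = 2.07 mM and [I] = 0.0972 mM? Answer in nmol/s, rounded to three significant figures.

α = 1 + [I]/Ki = 1 + 0.0972/0.113 = 1.860.
For a noncompetitive inhibitor, Vmax is reduced to Vmax/α while Km is unchanged: Km,app = 7.81 mM, Vmax,app = 136 nmol/s.
v = Vmax,app·[S]/(Km,app + [S]) = 136 × 2.07/(7.81 + 2.07) = 28.5 nmol/s.

28.5 nmol/s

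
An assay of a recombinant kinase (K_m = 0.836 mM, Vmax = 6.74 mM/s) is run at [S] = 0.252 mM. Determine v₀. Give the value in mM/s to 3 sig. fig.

[S]/(Km+[S]) = 0.252/1.088 = 0.2316, the fractional saturation.
v = 0.2316 × Vmax = 0.2316 × 6.74 = 1.56 mM/s.

1.56 mM/s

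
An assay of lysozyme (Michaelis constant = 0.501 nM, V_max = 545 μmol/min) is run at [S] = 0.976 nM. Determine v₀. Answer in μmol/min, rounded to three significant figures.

v = Vmax·[S]/(Km + [S]) = 545 × 0.976 / (0.501 + 0.976)
  = 531.9 / 1.477 = 360 μmol/min.

360 μmol/min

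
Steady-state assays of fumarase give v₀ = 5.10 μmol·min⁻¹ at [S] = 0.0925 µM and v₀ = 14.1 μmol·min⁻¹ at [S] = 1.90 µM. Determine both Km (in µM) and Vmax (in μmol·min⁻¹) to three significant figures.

From v = Vmax[S]/(Km+[S]), each point gives Vmax = v(Km+[S])/[S].
Equating: 5.10(Km+0.0925)/0.0925 = 14.1(Km+1.90)/1.90.
55.14·Km + 5.10 = 7.421·Km + 14.1, so (55.14 − 7.421)·Km = 14.1 − 5.10.
Km = 9.000/47.71 = 0.189 µM; then Vmax = 5.10(0.189+0.0925)/0.0925 = 15.5 μmol·min⁻¹.

Km = 0.189 µM; Vmax = 15.5 μmol·min⁻¹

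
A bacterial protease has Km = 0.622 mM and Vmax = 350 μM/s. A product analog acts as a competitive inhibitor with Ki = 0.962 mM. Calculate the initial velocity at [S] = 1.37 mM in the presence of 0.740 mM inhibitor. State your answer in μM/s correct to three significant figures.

194 μM/s

α = 1 + [I]/Ki = 1 + 0.740/0.962 = 1.769.
For a competitive inhibitor, Vmax is unchanged and the apparent Km becomes α·Km: Km,app = 1.10 mM, Vmax,app = 350 μM/s.
v = Vmax,app·[S]/(Km,app + [S]) = 350 × 1.37/(1.10 + 1.37) = 194 μM/s.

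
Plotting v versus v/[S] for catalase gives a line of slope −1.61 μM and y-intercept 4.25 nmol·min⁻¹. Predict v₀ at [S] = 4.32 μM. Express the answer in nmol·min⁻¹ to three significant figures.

3.10 nmol·min⁻¹

In the Eadie–Hofstee form v = Vmax − Km·(v/[S]), the slope is −Km and the intercept is Vmax, so Km = 1.61 μM and Vmax = 4.25 nmol·min⁻¹.
v = 4.25 × 4.32/(1.61 + 4.32) = 3.10 nmol·min⁻¹.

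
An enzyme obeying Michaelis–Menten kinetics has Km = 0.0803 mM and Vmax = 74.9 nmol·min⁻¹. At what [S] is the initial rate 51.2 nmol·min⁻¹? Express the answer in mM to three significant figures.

The required fractional saturation is v/Vmax = 51.2/74.9 = 0.6836.
Then [S]/(Km+[S]) = 0.6836 ⇒ [S] = 0.0803 × 0.6836/(1 − 0.6836) = 0.173 mM.

0.173 mM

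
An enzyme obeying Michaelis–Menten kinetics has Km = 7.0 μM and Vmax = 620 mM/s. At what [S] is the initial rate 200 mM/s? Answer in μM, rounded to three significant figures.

3.33 μM

Rearranging v = Vmax[S]/(Km+[S]) gives [S] = Km·v/(Vmax − v).
[S] = 7.0 × 200 / (620 − 200) = 1400/420.0 = 3.33 μM.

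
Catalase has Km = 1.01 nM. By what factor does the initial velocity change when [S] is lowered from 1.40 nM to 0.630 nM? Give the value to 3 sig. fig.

Since Vmax cancels, v₂/v₁ = [S]₂(Km+[S]₁) / [S]₁(Km+[S]₂).
= 0.630×(1.01+1.40) / (1.40×(1.01+0.630)) = 1.518/2.296 = 0.661.

0.661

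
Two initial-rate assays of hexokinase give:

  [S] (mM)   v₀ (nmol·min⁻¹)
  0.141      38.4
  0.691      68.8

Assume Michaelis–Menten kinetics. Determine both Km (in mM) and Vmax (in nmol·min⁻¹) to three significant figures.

In reciprocal form, 1/v = (Km/Vmax)·(1/[S]) + 1/Vmax. The two points give (1/[S], 1/v) = (7.092, 0.02604) and (1.447, 0.01453).
Slope = (0.02604 − 0.01453)/(7.092 − 1.447) = 0.002038; intercept = 0.02604 − 0.002038×7.092 = 0.01158.
Vmax = 1/intercept = 86.3 nmol·min⁻¹; Km = slope × Vmax = 0.002038 × 86.3 = 0.176 mM.

Km = 0.176 mM; Vmax = 86.3 nmol·min⁻¹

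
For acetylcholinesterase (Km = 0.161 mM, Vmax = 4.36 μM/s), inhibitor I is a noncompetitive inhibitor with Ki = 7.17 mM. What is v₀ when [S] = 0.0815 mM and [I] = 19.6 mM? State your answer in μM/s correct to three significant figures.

0.392 μM/s

With α = 1 + [I]/Ki = 1 + 19.6/7.17 = 3.734, the noncompetitive rate law is v = (Vmax/α)·[S] / (Km + [S]).
v = (4.36/3.734)×0.0815 / (0.161 + 0.0815) = 0.09517/0.2425 = 0.392 μM/s.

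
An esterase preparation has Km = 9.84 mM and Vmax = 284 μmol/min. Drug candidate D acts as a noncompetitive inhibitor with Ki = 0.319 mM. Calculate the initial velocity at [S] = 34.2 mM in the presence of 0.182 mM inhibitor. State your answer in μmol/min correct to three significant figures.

α = 1 + [I]/Ki = 1 + 0.182/0.319 = 1.571.
For a noncompetitive inhibitor, Vmax is reduced to Vmax/α while Km is unchanged: Km,app = 9.84 mM, Vmax,app = 181 μmol/min.
v = Vmax,app·[S]/(Km,app + [S]) = 181 × 34.2/(9.84 + 34.2) = 140 μmol/min.

140 μmol/min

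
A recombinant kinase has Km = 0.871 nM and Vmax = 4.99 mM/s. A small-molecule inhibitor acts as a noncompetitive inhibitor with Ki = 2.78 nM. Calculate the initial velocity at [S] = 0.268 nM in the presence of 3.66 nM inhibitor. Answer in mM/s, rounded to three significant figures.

With α = 1 + [I]/Ki = 1 + 3.66/2.78 = 2.317, the noncompetitive rate law is v = (Vmax/α)·[S] / (Km + [S]).
v = (4.99/2.317)×0.268 / (0.871 + 0.268) = 0.5773/1.139 = 0.507 mM/s.

0.507 mM/s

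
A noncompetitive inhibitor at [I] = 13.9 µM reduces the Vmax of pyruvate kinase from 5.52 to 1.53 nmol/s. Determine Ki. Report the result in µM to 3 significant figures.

5.33 µM

Noncompetitive: Vmax,app = Vmax/α with α = 1 + [I]/Ki.
α = Vmax/Vmax,app = 5.52/1.53 = 3.608.
Since α = 1 + [I]/Ki, [I]/Ki = 3.608 − 1 = 2.608 and Ki = 13.9/2.608 = 5.33 µM.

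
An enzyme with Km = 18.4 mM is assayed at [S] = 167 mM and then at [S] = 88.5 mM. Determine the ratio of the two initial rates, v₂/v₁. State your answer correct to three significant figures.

The fractional saturations are [S]/(Km+[S]) = 167/185.4 = 0.9008 and 88.5/106.9 = 0.8279.
v₂/v₁ is just their ratio: 0.8279/0.9008 = 0.919.

0.919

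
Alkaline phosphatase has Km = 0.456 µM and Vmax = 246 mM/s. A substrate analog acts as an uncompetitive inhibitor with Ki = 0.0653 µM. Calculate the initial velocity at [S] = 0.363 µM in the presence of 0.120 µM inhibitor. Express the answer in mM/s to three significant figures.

α = 1 + [I]/Ki = 1 + 0.120/0.0653 = 2.838.
For an uncompetitive inhibitor, both parameters are divided by α, giving Vmax/α and Km/α: Km,app = 0.161 µM, Vmax,app = 86.7 mM/s.
v = Vmax,app·[S]/(Km,app + [S]) = 86.7 × 0.363/(0.161 + 0.363) = 60.1 mM/s.

60.1 mM/s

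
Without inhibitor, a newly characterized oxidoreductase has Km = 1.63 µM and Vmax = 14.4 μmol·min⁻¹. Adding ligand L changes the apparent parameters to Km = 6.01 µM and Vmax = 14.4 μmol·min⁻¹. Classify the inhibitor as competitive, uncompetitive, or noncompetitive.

Km increases (1.63 → 6.01 µM) while Vmax is unchanged — the hallmark of competitive inhibition.

competitive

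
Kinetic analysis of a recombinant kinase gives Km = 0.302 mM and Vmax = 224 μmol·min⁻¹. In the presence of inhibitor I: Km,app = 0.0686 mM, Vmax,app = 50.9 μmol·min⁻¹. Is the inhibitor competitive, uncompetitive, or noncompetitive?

Both Km and Vmax decrease by the same factor (~4.40-fold) — characteristic of uncompetitive inhibition.

uncompetitive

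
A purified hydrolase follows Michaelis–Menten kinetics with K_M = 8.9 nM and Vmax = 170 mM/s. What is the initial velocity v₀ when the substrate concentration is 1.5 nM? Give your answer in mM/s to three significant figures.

24.5 mM/s

[S]/(Km+[S]) = 1.5/10.40 = 0.1442, the fractional saturation.
v = 0.1442 × Vmax = 0.1442 × 170 = 24.5 mM/s.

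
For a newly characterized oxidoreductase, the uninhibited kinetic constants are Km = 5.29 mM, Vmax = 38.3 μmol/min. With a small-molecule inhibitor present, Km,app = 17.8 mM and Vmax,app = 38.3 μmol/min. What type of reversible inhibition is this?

competitive

Km increases (5.29 → 17.8 mM) while Vmax is unchanged — the hallmark of competitive inhibition.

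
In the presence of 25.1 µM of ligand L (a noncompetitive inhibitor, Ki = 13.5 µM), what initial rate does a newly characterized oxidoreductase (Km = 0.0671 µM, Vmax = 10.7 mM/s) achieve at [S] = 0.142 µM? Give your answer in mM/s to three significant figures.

2.54 mM/s

α = 1 + [I]/Ki = 1 + 25.1/13.5 = 2.859.
For a noncompetitive inhibitor, Vmax is reduced to Vmax/α while Km is unchanged: Km,app = 0.0671 µM, Vmax,app = 3.74 mM/s.
v = Vmax,app·[S]/(Km,app + [S]) = 3.74 × 0.142/(0.0671 + 0.142) = 2.54 mM/s.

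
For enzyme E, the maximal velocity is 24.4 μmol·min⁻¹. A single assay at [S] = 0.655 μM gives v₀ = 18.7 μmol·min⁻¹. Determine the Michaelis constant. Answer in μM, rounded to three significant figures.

From v = Vmax[S]/(Km+[S]), Km = [S](Vmax − v)/v.
Km = 0.655 × (24.4 − 18.7) / 18.7 = 3.734/18.7 = 0.200 μM.

0.200 μM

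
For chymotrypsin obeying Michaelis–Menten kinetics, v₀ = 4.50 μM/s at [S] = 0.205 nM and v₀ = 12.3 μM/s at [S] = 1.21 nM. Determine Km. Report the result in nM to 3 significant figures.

0.662 nM

From v = Vmax[S]/(Km+[S]), each point gives Vmax = v(Km+[S])/[S].
Equating: 4.50(Km+0.205)/0.205 = 12.3(Km+1.21)/1.21.
21.95·Km + 4.50 = 10.17·Km + 12.3, so (21.95 − 10.17)·Km = 12.3 − 4.50.
Km = 7.800/11.79 = 0.662 nM; then Vmax = 4.50(0.662+0.205)/0.205 = 19.0 μM/s.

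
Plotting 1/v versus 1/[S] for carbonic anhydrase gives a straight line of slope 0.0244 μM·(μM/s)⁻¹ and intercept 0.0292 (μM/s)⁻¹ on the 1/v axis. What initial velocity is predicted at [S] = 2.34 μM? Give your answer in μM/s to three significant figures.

The y-intercept is 1/Vmax, so Vmax = 1/0.0292 = 34.2 μM/s.
The slope is Km/Vmax, so Km = 0.0244 × 34.2 = 0.836 μM.
Then v = 34.2 × 2.34/(0.836 + 2.34) = 25.2 μM/s.

25.2 μM/s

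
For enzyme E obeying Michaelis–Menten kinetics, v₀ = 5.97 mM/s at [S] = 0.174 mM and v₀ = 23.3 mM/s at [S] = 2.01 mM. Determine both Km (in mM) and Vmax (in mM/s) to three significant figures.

From v = Vmax[S]/(Km+[S]), each point gives Vmax = v(Km+[S])/[S].
Equating: 5.97(Km+0.174)/0.174 = 23.3(Km+2.01)/2.01.
34.31·Km + 5.97 = 11.59·Km + 23.3, so (34.31 − 11.59)·Km = 23.3 − 5.97.
Km = 17.33/22.72 = 0.763 mM; then Vmax = 5.97(0.763+0.174)/0.174 = 32.1 mM/s.

Km = 0.763 mM; Vmax = 32.1 mM/s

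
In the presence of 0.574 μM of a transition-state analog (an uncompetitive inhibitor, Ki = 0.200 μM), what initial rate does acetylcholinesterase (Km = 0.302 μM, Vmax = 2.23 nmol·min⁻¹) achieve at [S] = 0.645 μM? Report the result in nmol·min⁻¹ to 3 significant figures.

0.514 nmol·min⁻¹

α = 1 + [I]/Ki = 1 + 0.574/0.200 = 3.870.
For an uncompetitive inhibitor, both parameters are divided by α, giving Vmax/α and Km/α: Km,app = 0.0780 μM, Vmax,app = 0.576 nmol·min⁻¹.
v = Vmax,app·[S]/(Km,app + [S]) = 0.576 × 0.645/(0.0780 + 0.645) = 0.514 nmol·min⁻¹.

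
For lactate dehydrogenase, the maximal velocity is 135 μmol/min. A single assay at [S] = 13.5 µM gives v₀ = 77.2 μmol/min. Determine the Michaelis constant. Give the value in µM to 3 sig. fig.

10.1 µM

From v = Vmax[S]/(Km+[S]), Km = [S](Vmax − v)/v.
Km = 13.5 × (135 − 77.2) / 77.2 = 780.3/77.2 = 10.1 µM.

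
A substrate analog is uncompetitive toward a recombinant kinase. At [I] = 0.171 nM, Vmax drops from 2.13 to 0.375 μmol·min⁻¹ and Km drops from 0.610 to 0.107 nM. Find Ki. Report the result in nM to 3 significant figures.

Uncompetitive: Vmax,app = Vmax/α (and Km,app = Km/α) with α = 1 + [I]/Ki.
α = Vmax/Vmax,app = 2.13/0.375 = 5.680.
Since α = 1 + [I]/Ki, [I]/Ki = 5.680 − 1 = 4.680 and Ki = 0.171/4.680 = 0.0365 nM.

0.0365 nM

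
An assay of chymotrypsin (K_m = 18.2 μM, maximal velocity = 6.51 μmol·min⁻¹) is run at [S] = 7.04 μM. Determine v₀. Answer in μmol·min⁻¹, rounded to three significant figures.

1.82 μmol·min⁻¹

[S]/(Km+[S]) = 7.04/25.24 = 0.2789, the fractional saturation.
v = 0.2789 × Vmax = 0.2789 × 6.51 = 1.82 μmol·min⁻¹.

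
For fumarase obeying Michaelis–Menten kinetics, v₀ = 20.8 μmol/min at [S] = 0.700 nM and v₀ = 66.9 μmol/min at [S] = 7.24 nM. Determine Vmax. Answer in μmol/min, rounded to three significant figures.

87.7 μmol/min

In reciprocal form, 1/v = (Km/Vmax)·(1/[S]) + 1/Vmax. The two points give (1/[S], 1/v) = (1.429, 0.04808) and (0.1381, 0.01495).
Slope = (0.04808 − 0.01495)/(1.429 − 0.1381) = 0.02567; intercept = 0.04808 − 0.02567×1.429 = 0.01140.
Vmax = 1/intercept = 87.7 μmol/min; Km = slope × Vmax = 0.02567 × 87.7 = 2.25 nM.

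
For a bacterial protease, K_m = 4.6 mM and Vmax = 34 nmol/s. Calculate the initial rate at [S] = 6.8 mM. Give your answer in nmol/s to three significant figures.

20.3 nmol/s

v = Vmax·[S]/(Km + [S]) = 34 × 6.8 / (4.6 + 6.8)
  = 231.2 / 11.40 = 20.3 nmol/s.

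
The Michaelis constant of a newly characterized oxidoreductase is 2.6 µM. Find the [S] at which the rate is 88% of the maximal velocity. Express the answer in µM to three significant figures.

v/Vmax = [S]/(Km+[S]) = 0.88, so [S] = Km·0.88/(1 − 0.88) = 2.6 × 7.333.
[S] = 19.1 µM.

19.1 µM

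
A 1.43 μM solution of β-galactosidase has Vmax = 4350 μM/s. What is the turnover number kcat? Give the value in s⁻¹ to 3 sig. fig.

kcat = Vmax/[E]total = 4350 μM/s / 1.43 μM = 3040 s⁻¹.

3040 s⁻¹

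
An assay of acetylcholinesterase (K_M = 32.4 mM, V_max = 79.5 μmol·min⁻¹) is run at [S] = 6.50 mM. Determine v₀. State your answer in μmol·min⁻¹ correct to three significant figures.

[S]/(Km+[S]) = 6.50/38.90 = 0.1671, the fractional saturation.
v = 0.1671 × Vmax = 0.1671 × 79.5 = 13.3 μmol·min⁻¹.

13.3 μmol·min⁻¹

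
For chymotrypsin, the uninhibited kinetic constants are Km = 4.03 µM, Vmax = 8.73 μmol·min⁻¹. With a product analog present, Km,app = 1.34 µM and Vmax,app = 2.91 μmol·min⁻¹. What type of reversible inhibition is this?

uncompetitive

Both Km and Vmax decrease by the same factor (~3.00-fold) — characteristic of uncompetitive inhibition.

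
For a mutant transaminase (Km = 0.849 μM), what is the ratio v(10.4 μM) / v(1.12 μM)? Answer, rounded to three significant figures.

1.63

The fractional saturations are [S]/(Km+[S]) = 1.12/1.969 = 0.5688 and 10.4/11.25 = 0.9245.
v₂/v₁ is just their ratio: 0.9245/0.5688 = 1.63.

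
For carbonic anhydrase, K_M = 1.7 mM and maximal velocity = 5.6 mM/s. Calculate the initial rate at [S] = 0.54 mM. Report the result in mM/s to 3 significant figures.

1.35 mM/s

[S]/(Km+[S]) = 0.54/2.240 = 0.2411, the fractional saturation.
v = 0.2411 × Vmax = 0.2411 × 5.6 = 1.35 mM/s.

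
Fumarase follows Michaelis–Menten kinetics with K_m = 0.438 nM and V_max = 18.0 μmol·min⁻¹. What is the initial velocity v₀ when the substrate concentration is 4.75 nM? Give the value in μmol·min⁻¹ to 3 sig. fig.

16.5 μmol·min⁻¹

[S]/(Km+[S]) = 4.75/5.188 = 0.9156, the fractional saturation.
v = 0.9156 × Vmax = 0.9156 × 18.0 = 16.5 μmol·min⁻¹.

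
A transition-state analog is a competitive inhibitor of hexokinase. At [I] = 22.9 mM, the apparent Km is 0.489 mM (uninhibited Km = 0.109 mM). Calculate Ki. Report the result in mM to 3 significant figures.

Competitive: Km,app = α·Km with α = 1 + [I]/Ki.
α = Km,app/Km = 0.489/0.109 = 4.486.
Since α = 1 + [I]/Ki, [I]/Ki = 4.486 − 1 = 3.486 and Ki = 22.9/3.486 = 6.57 mM.

6.57 mM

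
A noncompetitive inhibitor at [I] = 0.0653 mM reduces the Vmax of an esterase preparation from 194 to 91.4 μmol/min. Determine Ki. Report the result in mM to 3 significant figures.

Noncompetitive: Vmax,app = Vmax/α with α = 1 + [I]/Ki.
α = Vmax/Vmax,app = 194/91.4 = 2.123.
Since α = 1 + [I]/Ki, [I]/Ki = 2.123 − 1 = 1.123 and Ki = 0.0653/1.123 = 0.0582 mM.

0.0582 mM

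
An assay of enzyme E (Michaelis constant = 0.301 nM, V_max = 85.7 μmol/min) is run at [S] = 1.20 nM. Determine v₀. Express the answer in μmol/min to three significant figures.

v = Vmax·[S]/(Km + [S]) = 85.7 × 1.20 / (0.301 + 1.20)
  = 102.8 / 1.501 = 68.5 μmol/min.

68.5 μmol/min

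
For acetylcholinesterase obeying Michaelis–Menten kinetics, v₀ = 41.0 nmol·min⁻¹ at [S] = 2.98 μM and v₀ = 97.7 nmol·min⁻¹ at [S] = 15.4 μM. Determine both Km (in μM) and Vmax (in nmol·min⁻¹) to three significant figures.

In reciprocal form, 1/v = (Km/Vmax)·(1/[S]) + 1/Vmax. The two points give (1/[S], 1/v) = (0.3356, 0.02439) and (0.06494, 0.01024).
Slope = (0.02439 − 0.01024)/(0.3356 − 0.06494) = 0.05230; intercept = 0.02439 − 0.05230×0.3356 = 0.006839.
Vmax = 1/intercept = 146 nmol·min⁻¹; Km = slope × Vmax = 0.05230 × 146 = 7.65 μM.

Km = 7.65 μM; Vmax = 146 nmol·min⁻¹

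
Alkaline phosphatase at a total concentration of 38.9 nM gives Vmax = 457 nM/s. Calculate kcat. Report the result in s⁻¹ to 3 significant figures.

kcat = Vmax/[E]total = 457 nM/s / 38.9 nM = 11.7 s⁻¹.

11.7 s⁻¹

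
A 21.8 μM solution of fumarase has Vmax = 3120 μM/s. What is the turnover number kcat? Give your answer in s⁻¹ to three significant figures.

kcat = Vmax/[E]total = 3120 μM/s / 21.8 μM = 143 s⁻¹.

143 s⁻¹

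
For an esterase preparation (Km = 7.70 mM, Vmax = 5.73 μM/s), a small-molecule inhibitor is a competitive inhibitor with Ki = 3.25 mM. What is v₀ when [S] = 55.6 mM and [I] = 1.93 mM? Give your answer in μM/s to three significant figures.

With α = 1 + [I]/Ki = 1 + 1.93/3.25 = 1.594, the competitive rate law is v = Vmax[S] / (αKm + [S]).
v = 5.73×55.6 / (1.594×7.70 + 55.6) = 318.6/67.87 = 4.69 μM/s.

4.69 μM/s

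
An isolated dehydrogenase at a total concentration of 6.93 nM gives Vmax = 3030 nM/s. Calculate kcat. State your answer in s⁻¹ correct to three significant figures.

kcat = Vmax/[E]total = 3030 nM/s / 6.93 nM = 437 s⁻¹.

437 s⁻¹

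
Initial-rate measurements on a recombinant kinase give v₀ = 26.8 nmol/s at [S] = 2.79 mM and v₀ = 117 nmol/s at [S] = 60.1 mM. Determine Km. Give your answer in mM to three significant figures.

11.8 mM

From v = Vmax[S]/(Km+[S]), each point gives Vmax = v(Km+[S])/[S].
Equating: 26.8(Km+2.79)/2.79 = 117(Km+60.1)/60.1.
9.606·Km + 26.8 = 1.947·Km + 117, so (9.606 − 1.947)·Km = 117 − 26.8.
Km = 90.20/7.659 = 11.8 mM; then Vmax = 26.8(11.8+2.79)/2.79 = 140 nmol/s.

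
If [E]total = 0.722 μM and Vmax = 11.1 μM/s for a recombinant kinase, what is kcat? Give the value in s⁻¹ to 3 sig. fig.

kcat = Vmax/[E]total = 11.1 μM/s / 0.722 μM = 15.4 s⁻¹.

15.4 s⁻¹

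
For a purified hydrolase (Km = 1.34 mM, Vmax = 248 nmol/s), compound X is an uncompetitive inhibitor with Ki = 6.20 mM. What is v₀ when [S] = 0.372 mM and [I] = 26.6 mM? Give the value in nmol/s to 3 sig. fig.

27.9 nmol/s

α = 1 + [I]/Ki = 1 + 26.6/6.20 = 5.290.
For an uncompetitive inhibitor, both parameters are divided by α, giving Vmax/α and Km/α: Km,app = 0.253 mM, Vmax,app = 46.9 nmol/s.
v = Vmax,app·[S]/(Km,app + [S]) = 46.9 × 0.372/(0.253 + 0.372) = 27.9 nmol/s.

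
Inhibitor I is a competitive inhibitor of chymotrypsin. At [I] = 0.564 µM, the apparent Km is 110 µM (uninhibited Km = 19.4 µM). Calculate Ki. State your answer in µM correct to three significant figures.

Competitive: Km,app = α·Km with α = 1 + [I]/Ki.
α = Km,app/Km = 110/19.4 = 5.670.
Ki = [I]/(α − 1) = 0.564/4.670 = 0.121 µM.

0.121 µM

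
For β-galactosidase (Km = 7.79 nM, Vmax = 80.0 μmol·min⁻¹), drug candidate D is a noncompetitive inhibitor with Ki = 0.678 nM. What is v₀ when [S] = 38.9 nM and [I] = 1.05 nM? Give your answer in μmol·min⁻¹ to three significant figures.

26.2 μmol·min⁻¹

α = 1 + [I]/Ki = 1 + 1.05/0.678 = 2.549.
For a noncompetitive inhibitor, Vmax is reduced to Vmax/α while Km is unchanged: Km,app = 7.79 nM, Vmax,app = 31.4 μmol·min⁻¹.
v = Vmax,app·[S]/(Km,app + [S]) = 31.4 × 38.9/(7.79 + 38.9) = 26.2 μmol·min⁻¹.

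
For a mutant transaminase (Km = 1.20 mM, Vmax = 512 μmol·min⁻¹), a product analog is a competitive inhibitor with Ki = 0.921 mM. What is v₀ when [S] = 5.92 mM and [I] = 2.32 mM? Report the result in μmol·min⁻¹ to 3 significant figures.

299 μmol·min⁻¹

With α = 1 + [I]/Ki = 1 + 2.32/0.921 = 3.519, the competitive rate law is v = Vmax[S] / (αKm + [S]).
v = 512×5.92 / (3.519×1.20 + 5.92) = 3031/10.14 = 299 μmol·min⁻¹.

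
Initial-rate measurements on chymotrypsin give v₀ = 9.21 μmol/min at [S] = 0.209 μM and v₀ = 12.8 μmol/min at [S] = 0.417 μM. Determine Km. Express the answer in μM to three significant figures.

In reciprocal form, 1/v = (Km/Vmax)·(1/[S]) + 1/Vmax. The two points give (1/[S], 1/v) = (4.785, 0.1086) and (2.398, 0.07812).
Slope = (0.1086 − 0.07812)/(4.785 − 2.398) = 0.01276; intercept = 0.1086 − 0.01276×4.785 = 0.04753.
Vmax = 1/intercept = 21.0 μmol/min; Km = slope × Vmax = 0.01276 × 21.0 = 0.268 μM.

0.268 μM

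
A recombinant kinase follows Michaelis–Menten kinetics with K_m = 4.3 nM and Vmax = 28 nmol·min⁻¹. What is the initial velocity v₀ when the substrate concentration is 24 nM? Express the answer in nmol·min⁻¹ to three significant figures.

23.7 nmol·min⁻¹

v = Vmax·[S]/(Km + [S]) = 28 × 24 / (4.3 + 24)
  = 672.0 / 28.30 = 23.7 nmol·min⁻¹.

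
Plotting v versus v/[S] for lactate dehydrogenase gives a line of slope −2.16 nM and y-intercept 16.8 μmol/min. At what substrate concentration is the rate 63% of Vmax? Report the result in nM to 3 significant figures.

The Eadie–Hofstee slope gives Km = 2.16 nM (slope = −Km).
v/Vmax = [S]/(Km+[S]) = 0.63 ⇒ [S] = Km·0.63/(1−0.63) = 2.16 × 1.703 = 3.68 nM.

3.68 nM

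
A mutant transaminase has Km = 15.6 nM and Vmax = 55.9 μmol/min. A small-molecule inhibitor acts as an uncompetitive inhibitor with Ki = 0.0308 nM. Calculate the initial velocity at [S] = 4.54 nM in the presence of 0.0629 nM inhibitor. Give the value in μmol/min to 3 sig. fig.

With α = 1 + [I]/Ki = 1 + 0.0629/0.0308 = 3.042, the uncompetitive rate law is v = (Vmax/α)·[S] / (Km/α + [S]).
v = (55.9/3.042)×4.54 / (15.6/3.042 + 4.54) = 83.42/9.668 = 8.63 μmol/min.

8.63 μmol/min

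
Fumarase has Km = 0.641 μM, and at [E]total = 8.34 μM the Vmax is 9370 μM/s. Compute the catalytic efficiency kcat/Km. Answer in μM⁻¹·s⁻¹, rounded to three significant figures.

1750 μM⁻¹·s⁻¹

kcat = Vmax/[E]total = 9370/8.34 = 1120 s⁻¹.
kcat/Km = 1120/0.641 = 1750 μM⁻¹·s⁻¹.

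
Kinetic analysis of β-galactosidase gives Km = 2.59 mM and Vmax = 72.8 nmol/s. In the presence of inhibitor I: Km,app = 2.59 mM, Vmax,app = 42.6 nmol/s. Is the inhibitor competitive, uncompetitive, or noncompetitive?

noncompetitive

Vmax decreases (72.8 → 42.6 nmol/s) while Km is unchanged — pure noncompetitive inhibition.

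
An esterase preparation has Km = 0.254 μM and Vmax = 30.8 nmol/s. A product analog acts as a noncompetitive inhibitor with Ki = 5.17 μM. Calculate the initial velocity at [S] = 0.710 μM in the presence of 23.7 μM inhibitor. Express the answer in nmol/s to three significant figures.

4.06 nmol/s

With α = 1 + [I]/Ki = 1 + 23.7/5.17 = 5.584, the noncompetitive rate law is v = (Vmax/α)·[S] / (Km + [S]).
v = (30.8/5.584)×0.710 / (0.254 + 0.710) = 3.916/0.9640 = 4.06 nmol/s.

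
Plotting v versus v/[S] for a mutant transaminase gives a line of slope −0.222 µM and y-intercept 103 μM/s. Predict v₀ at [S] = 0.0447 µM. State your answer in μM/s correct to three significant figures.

17.3 μM/s

In the Eadie–Hofstee form v = Vmax − Km·(v/[S]), the slope is −Km and the intercept is Vmax, so Km = 0.222 µM and Vmax = 103 μM/s.
v = 103 × 0.0447/(0.222 + 0.0447) = 17.3 μM/s.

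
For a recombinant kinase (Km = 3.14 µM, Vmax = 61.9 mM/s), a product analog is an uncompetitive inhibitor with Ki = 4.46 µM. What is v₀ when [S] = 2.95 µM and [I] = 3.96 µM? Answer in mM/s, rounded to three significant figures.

α = 1 + [I]/Ki = 1 + 3.96/4.46 = 1.888.
For an uncompetitive inhibitor, both parameters are divided by α, giving Vmax/α and Km/α: Km,app = 1.66 µM, Vmax,app = 32.8 mM/s.
v = Vmax,app·[S]/(Km,app + [S]) = 32.8 × 2.95/(1.66 + 2.95) = 21.0 mM/s.

21.0 mM/s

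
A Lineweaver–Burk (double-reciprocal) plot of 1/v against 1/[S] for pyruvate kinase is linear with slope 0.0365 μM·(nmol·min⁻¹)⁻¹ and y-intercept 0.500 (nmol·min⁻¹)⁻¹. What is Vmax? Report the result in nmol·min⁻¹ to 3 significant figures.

The y-intercept of a Lineweaver–Burk plot equals 1/Vmax, so Vmax = 1/0.500 = 2.00 nmol·min⁻¹.

2.00 nmol·min⁻¹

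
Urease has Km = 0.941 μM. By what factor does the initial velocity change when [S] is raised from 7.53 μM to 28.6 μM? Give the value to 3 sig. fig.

Since Vmax cancels, v₂/v₁ = [S]₂(Km+[S]₁) / [S]₁(Km+[S]₂).
= 28.6×(0.941+7.53) / (7.53×(0.941+28.6)) = 242.3/222.4 = 1.09.

1.09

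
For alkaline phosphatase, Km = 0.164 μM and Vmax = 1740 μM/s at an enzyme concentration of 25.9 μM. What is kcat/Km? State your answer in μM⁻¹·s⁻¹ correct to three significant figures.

410 μM⁻¹·s⁻¹

kcat = Vmax/[E]total = 1740/25.9 = 67.2 s⁻¹.
kcat/Km = 67.2/0.164 = 410 μM⁻¹·s⁻¹.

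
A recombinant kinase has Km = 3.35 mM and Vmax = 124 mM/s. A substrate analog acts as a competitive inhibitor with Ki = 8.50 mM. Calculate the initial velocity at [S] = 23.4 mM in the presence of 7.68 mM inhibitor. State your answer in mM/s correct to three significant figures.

With α = 1 + [I]/Ki = 1 + 7.68/8.50 = 1.904, the competitive rate law is v = Vmax[S] / (αKm + [S]).
v = 124×23.4 / (1.904×3.35 + 23.4) = 2902/29.78 = 97.4 mM/s.

97.4 mM/s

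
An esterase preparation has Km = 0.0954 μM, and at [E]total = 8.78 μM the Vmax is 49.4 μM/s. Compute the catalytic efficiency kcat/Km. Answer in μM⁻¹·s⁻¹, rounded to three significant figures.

59.0 μM⁻¹·s⁻¹

kcat = Vmax/[E]total = 49.4/8.78 = 5.63 s⁻¹.
kcat/Km = 5.63/0.0954 = 59.0 μM⁻¹·s⁻¹.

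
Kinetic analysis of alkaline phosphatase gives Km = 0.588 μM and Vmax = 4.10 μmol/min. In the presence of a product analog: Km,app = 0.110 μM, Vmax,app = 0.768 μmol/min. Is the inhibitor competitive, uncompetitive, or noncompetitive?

uncompetitive

Both Km and Vmax decrease by the same factor (~5.34-fold) — characteristic of uncompetitive inhibition.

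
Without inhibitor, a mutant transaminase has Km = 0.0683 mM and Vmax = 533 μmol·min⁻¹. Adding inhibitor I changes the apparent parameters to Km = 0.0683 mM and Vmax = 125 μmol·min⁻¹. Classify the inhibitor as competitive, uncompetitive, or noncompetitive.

noncompetitive

Vmax decreases (533 → 125 μmol·min⁻¹) while Km is unchanged — pure noncompetitive inhibition.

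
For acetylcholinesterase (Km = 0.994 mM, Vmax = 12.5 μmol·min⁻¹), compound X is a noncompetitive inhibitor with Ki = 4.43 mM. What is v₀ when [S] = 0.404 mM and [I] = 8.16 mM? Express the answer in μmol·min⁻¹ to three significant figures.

α = 1 + [I]/Ki = 1 + 8.16/4.43 = 2.842.
For a noncompetitive inhibitor, Vmax is reduced to Vmax/α while Km is unchanged: Km,app = 0.994 mM, Vmax,app = 4.40 μmol·min⁻¹.
v = Vmax,app·[S]/(Km,app + [S]) = 4.40 × 0.404/(0.994 + 0.404) = 1.27 μmol·min⁻¹.

1.27 μmol·min⁻¹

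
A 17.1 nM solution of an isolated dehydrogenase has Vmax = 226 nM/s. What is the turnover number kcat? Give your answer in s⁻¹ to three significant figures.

kcat = Vmax/[E]total = 226 nM/s / 17.1 nM = 13.2 s⁻¹.

13.2 s⁻¹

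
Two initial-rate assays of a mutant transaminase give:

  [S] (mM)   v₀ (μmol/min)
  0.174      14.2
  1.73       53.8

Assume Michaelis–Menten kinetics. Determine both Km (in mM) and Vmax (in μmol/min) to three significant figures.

From v = Vmax[S]/(Km+[S]), each point gives Vmax = v(Km+[S])/[S].
Equating: 14.2(Km+0.174)/0.174 = 53.8(Km+1.73)/1.73.
81.61·Km + 14.2 = 31.10·Km + 53.8, so (81.61 − 31.10)·Km = 53.8 − 14.2.
Km = 39.60/50.51 = 0.784 mM; then Vmax = 14.2(0.784+0.174)/0.174 = 78.2 μmol/min.

Km = 0.784 mM; Vmax = 78.2 μmol/min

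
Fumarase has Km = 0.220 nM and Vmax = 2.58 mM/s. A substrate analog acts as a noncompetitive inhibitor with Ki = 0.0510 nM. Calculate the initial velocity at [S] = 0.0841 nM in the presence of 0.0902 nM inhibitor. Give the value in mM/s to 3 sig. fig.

With α = 1 + [I]/Ki = 1 + 0.0902/0.0510 = 2.769, the noncompetitive rate law is v = (Vmax/α)·[S] / (Km + [S]).
v = (2.58/2.769)×0.0841 / (0.220 + 0.0841) = 0.07837/0.3041 = 0.258 mM/s.

0.258 mM/s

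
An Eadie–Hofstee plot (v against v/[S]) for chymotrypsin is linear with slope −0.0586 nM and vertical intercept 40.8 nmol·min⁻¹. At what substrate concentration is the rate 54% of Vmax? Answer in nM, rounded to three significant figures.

0.0688 nM

The Eadie–Hofstee slope gives Km = 0.0586 nM (slope = −Km).
v/Vmax = [S]/(Km+[S]) = 0.54 ⇒ [S] = Km·0.54/(1−0.54) = 0.0586 × 1.174 = 0.0688 nM.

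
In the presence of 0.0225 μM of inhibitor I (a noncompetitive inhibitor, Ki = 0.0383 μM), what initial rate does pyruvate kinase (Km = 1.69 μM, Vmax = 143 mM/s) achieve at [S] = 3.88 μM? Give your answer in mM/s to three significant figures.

With α = 1 + [I]/Ki = 1 + 0.0225/0.0383 = 1.587, the noncompetitive rate law is v = (Vmax/α)·[S] / (Km + [S]).
v = (143/1.587)×3.88 / (1.69 + 3.88) = 349.5/5.570 = 62.7 mM/s.

62.7 mM/s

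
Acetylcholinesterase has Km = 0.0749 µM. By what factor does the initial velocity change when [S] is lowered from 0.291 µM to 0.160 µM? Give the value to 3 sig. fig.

0.856

Since Vmax cancels, v₂/v₁ = [S]₂(Km+[S]₁) / [S]₁(Km+[S]₂).
= 0.160×(0.0749+0.291) / (0.291×(0.0749+0.160)) = 0.05854/0.06836 = 0.856.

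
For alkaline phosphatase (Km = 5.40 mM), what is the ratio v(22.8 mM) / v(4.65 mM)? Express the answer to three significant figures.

1.75

Since Vmax cancels, v₂/v₁ = [S]₂(Km+[S]₁) / [S]₁(Km+[S]₂).
= 22.8×(5.40+4.65) / (4.65×(5.40+22.8)) = 229.1/131.1 = 1.75.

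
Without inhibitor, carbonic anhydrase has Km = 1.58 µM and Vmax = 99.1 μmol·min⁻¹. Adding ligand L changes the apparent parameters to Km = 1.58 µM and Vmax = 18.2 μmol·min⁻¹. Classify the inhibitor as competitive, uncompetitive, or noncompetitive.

Vmax decreases (99.1 → 18.2 μmol·min⁻¹) while Km is unchanged — pure noncompetitive inhibition.

noncompetitive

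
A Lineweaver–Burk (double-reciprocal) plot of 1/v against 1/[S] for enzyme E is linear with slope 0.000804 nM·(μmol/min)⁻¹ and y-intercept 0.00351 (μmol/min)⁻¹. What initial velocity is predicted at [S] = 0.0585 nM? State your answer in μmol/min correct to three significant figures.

The y-intercept is 1/Vmax, so Vmax = 1/0.00351 = 285 μmol/min.
The slope is Km/Vmax, so Km = 0.000804 × 285 = 0.229 nM.
Then v = 285 × 0.0585/(0.229 + 0.0585) = 58.0 μmol/min.

58.0 μmol/min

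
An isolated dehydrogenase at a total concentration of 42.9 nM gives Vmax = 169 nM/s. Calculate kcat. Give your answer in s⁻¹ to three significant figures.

3.94 s⁻¹

kcat = Vmax/[E]total = 169 nM/s / 42.9 nM = 3.94 s⁻¹.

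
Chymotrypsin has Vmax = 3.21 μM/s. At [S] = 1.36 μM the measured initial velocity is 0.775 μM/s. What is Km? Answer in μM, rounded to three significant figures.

4.27 μM

v/Vmax = 0.775/3.21 = 0.2414 = [S]/(Km+[S]).
So Km + [S] = [S]/0.2414 = 5.633 μM, giving Km = 5.633 − 1.36 = 4.27 μM.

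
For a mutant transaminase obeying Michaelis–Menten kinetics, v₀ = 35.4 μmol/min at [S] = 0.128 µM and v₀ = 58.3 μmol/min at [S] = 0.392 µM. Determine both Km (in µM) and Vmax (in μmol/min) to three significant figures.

From v = Vmax[S]/(Km+[S]), each point gives Vmax = v(Km+[S])/[S].
Equating: 35.4(Km+0.128)/0.128 = 58.3(Km+0.392)/0.392.
276.6·Km + 35.4 = 148.7·Km + 58.3, so (276.6 − 148.7)·Km = 58.3 − 35.4.
Km = 22.90/127.8 = 0.179 µM; then Vmax = 35.4(0.179+0.128)/0.128 = 84.9 μmol/min.

Km = 0.179 µM; Vmax = 84.9 μmol/min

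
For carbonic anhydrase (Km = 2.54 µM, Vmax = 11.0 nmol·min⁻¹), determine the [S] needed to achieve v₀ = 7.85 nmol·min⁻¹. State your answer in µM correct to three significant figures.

6.33 µM

The required fractional saturation is v/Vmax = 7.85/11.0 = 0.7136.
Then [S]/(Km+[S]) = 0.7136 ⇒ [S] = 2.54 × 0.7136/(1 − 0.7136) = 6.33 µM.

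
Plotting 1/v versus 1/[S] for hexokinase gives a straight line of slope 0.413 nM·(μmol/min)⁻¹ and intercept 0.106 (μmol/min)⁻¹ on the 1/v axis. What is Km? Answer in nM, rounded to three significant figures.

3.90 nM

y-intercept = 1/Vmax ⇒ Vmax = 9.43 μmol/min; slope = Km/Vmax ⇒ Km = slope × Vmax.
Km = 0.413 × 9.43 = 3.90 nM.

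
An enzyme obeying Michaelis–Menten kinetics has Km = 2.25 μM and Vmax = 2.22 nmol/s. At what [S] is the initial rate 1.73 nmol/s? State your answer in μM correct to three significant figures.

7.94 μM

Rearranging v = Vmax[S]/(Km+[S]) gives [S] = Km·v/(Vmax − v).
[S] = 2.25 × 1.73 / (2.22 − 1.73) = 3.892/0.4900 = 7.94 μM.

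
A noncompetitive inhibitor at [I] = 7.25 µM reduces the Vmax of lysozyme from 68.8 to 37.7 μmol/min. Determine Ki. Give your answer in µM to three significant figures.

Noncompetitive: Vmax,app = Vmax/α with α = 1 + [I]/Ki.
α = Vmax/Vmax,app = 68.8/37.7 = 1.825.
Since α = 1 + [I]/Ki, [I]/Ki = 1.825 − 1 = 0.8249 and Ki = 7.25/0.8249 = 8.79 µM.

8.79 µM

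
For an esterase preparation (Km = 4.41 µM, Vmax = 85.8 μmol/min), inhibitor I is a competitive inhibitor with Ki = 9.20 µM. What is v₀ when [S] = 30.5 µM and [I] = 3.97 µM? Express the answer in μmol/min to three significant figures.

With α = 1 + [I]/Ki = 1 + 3.97/9.20 = 1.432, the competitive rate law is v = Vmax[S] / (αKm + [S]).
v = 85.8×30.5 / (1.432×4.41 + 30.5) = 2617/36.81 = 71.1 μmol/min.

71.1 μmol/min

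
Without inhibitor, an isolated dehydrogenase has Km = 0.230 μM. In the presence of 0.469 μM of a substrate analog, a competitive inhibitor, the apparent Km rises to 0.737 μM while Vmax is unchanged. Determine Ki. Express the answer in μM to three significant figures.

Competitive: Km,app = α·Km with α = 1 + [I]/Ki.
α = Km,app/Km = 0.737/0.230 = 3.204.
Ki = [I]/(α − 1) = 0.469/2.204 = 0.213 μM.

0.213 μM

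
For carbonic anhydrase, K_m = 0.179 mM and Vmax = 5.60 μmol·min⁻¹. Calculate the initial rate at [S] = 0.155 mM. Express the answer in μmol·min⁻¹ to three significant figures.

v = Vmax·[S]/(Km + [S]) = 5.60 × 0.155 / (0.179 + 0.155)
  = 0.8680 / 0.3340 = 2.60 μmol·min⁻¹.

2.60 μmol·min⁻¹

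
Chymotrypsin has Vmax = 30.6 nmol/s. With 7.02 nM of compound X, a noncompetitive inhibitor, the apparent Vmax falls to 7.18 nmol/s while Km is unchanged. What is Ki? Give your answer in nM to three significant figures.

Noncompetitive: Vmax,app = Vmax/α with α = 1 + [I]/Ki.
α = Vmax/Vmax,app = 30.6/7.18 = 4.262.
Ki = [I]/(α − 1) = 7.02/3.262 = 2.15 nM.

2.15 nM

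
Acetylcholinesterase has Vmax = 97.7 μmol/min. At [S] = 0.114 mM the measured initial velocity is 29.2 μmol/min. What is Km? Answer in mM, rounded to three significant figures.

0.267 mM

From v = Vmax[S]/(Km+[S]), Km = [S](Vmax − v)/v.
Km = 0.114 × (97.7 − 29.2) / 29.2 = 7.809/29.2 = 0.267 mM.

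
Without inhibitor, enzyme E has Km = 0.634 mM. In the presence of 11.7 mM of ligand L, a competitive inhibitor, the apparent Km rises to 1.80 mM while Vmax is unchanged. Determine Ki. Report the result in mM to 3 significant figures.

Competitive: Km,app = α·Km with α = 1 + [I]/Ki.
α = Km,app/Km = 1.80/0.634 = 2.839.
Ki = [I]/(α − 1) = 11.7/1.839 = 6.36 mM.

6.36 mM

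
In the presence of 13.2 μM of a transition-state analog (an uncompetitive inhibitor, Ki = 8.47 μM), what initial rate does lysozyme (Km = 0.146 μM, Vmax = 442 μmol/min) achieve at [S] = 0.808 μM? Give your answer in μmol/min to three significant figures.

With α = 1 + [I]/Ki = 1 + 13.2/8.47 = 2.558, the uncompetitive rate law is v = (Vmax/α)·[S] / (Km/α + [S]).
v = (442/2.558)×0.808 / (0.146/2.558 + 0.808) = 139.6/0.8651 = 161 μmol/min.

161 μmol/min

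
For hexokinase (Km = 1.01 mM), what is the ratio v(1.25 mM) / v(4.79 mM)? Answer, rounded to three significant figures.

The fractional saturations are [S]/(Km+[S]) = 4.79/5.800 = 0.8259 and 1.25/2.260 = 0.5531.
v₂/v₁ is just their ratio: 0.5531/0.8259 = 0.670.

0.670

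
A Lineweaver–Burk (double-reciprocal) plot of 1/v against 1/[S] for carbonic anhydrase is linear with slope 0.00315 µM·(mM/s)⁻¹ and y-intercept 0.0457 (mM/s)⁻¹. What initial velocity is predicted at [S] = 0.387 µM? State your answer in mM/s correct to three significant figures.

The y-intercept is 1/Vmax, so Vmax = 1/0.0457 = 21.9 mM/s.
The slope is Km/Vmax, so Km = 0.00315 × 21.9 = 0.0689 µM.
Then v = 21.9 × 0.387/(0.0689 + 0.387) = 18.6 mM/s.

18.6 mM/s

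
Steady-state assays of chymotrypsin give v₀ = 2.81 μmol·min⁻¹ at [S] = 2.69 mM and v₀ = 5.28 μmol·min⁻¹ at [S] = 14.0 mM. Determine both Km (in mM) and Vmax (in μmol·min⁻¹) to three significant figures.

From v = Vmax[S]/(Km+[S]), each point gives Vmax = v(Km+[S])/[S].
Equating: 2.81(Km+2.69)/2.69 = 5.28(Km+14.0)/14.0.
1.045·Km + 2.81 = 0.3771·Km + 5.28, so (1.045 − 0.3771)·Km = 5.28 − 2.81.
Km = 2.470/0.6675 = 3.70 mM; then Vmax = 2.81(3.70+2.69)/2.69 = 6.68 μmol·min⁻¹.

Km = 3.70 mM; Vmax = 6.68 μmol·min⁻¹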